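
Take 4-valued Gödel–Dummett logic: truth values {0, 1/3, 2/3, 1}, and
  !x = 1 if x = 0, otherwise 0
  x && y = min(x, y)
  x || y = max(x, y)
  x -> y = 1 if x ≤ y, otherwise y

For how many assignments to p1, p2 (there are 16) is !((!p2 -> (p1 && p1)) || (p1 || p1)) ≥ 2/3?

p1 = 0, p2 = 0 ↦ 1  ≥
p1 = 0, p2 = 1/3 ↦ 0  <
p1 = 0, p2 = 2/3 ↦ 0  <
p1 = 0, p2 = 1 ↦ 0  <
p1 = 1/3, p2 = 0 ↦ 0  <
p1 = 1/3, p2 = 1/3 ↦ 0  <
p1 = 1/3, p2 = 2/3 ↦ 0  <
p1 = 1/3, p2 = 1 ↦ 0  <
p1 = 2/3, p2 = 0 ↦ 0  <
p1 = 2/3, p2 = 1/3 ↦ 0  <
p1 = 2/3, p2 = 2/3 ↦ 0  <
p1 = 2/3, p2 = 1 ↦ 0  <
p1 = 1, p2 = 0 ↦ 0  <
p1 = 1, p2 = 1/3 ↦ 0  <
p1 = 1, p2 = 2/3 ↦ 0  <
p1 = 1, p2 = 1 ↦ 0  <
So 1 of the 16 assignments meets the threshold.

1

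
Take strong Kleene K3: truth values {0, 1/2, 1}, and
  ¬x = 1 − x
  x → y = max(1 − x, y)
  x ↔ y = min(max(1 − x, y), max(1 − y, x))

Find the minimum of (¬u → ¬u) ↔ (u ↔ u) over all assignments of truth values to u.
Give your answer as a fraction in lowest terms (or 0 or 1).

1/2

Take u = 1/2:
¬u = ¬1/2 = 1/2
¬u = ¬1/2 = 1/2
¬u → ¬u = 1/2 → 1/2 = 1/2
u ↔ u = 1/2 ↔ 1/2 = 1/2
(¬u → ¬u) ↔ (u ↔ u) = 1/2 ↔ 1/2 = 1/2
No assignment yields a value below 1/2, so this is the minimum.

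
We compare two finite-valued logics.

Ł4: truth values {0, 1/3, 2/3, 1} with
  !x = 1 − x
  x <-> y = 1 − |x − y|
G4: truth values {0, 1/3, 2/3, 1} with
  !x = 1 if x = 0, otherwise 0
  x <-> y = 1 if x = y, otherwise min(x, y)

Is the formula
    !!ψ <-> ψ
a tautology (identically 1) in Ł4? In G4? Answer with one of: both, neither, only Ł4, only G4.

In Ł4: every assignment gives 1 — tautology.
In G4: at ψ = 1/3 the value is 1/3 — not a tautology.

only Ł4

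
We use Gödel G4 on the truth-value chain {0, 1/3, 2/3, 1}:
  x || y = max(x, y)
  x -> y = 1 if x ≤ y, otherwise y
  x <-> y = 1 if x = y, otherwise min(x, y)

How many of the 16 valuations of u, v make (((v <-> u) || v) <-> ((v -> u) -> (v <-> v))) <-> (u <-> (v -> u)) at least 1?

4

u = 0, v = 0 ↦ 0  <
u = 0, v = 1/3 ↦ 1/3  <
u = 0, v = 2/3 ↦ 2/3  <
u = 0, v = 1 ↦ 1  ≥
u = 1/3, v = 0 ↦ 0  <
u = 1/3, v = 1/3 ↦ 1/3  <
u = 1/3, v = 2/3 ↦ 2/3  <
u = 1/3, v = 1 ↦ 1  ≥
u = 2/3, v = 0 ↦ 0  <
u = 2/3, v = 1/3 ↦ 1/3  <
u = 2/3, v = 2/3 ↦ 2/3  <
u = 2/3, v = 1 ↦ 1  ≥
u = 1, v = 0 ↦ 0  <
u = 1, v = 1/3 ↦ 1/3  <
u = 1, v = 2/3 ↦ 2/3  <
u = 1, v = 1 ↦ 1  ≥
So 4 of the 16 assignments meet the threshold.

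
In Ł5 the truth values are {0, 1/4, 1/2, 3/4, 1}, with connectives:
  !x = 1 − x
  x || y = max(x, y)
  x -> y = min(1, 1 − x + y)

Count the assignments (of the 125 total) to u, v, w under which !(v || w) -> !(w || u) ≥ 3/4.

111

value 1: 95 assignments (counts)
value 3/4: 16 assignments (counts)
value 1/2: 9 assignments
value 1/4: 4 assignments
value 0: 1 assignment
So 111 of the 125 assignments meet the threshold.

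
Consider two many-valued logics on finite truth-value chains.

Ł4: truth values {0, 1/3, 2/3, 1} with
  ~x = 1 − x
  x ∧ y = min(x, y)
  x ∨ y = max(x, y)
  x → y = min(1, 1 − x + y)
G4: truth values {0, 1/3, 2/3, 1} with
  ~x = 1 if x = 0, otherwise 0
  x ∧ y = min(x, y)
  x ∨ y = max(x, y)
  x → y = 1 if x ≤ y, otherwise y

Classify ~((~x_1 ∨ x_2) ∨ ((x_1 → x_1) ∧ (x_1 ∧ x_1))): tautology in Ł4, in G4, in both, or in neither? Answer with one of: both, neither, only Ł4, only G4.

neither

In Ł4: at x_1 = 0, x_2 = 0 the value is 0 — not a tautology.
In G4: at x_1 = 0, x_2 = 0 the value is 0 — not a tautology.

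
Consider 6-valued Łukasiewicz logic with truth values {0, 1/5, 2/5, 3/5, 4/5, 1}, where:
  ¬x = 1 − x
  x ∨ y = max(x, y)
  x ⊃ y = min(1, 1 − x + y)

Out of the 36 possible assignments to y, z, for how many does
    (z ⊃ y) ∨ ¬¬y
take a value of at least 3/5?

30

value 1: 21 assignments (counts)
value 4/5: 5 assignments (counts)
value 3/5: 4 assignments (counts)
value 2/5: 3 assignments
value 1/5: 2 assignments
value 0: 1 assignment
So 30 of the 36 assignments meet the threshold.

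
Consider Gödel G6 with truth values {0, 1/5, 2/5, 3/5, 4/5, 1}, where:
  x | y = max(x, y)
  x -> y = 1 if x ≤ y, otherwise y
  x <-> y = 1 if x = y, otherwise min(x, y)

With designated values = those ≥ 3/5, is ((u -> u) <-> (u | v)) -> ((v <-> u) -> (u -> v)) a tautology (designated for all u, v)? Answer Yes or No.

Yes

At u = 1/5, v = 2/5, for instance:
u -> u = 1/5 -> 1/5 = 1
u | v = 1/5 | 2/5 = 2/5
(u -> u) <-> (u | v) = 1 <-> 2/5 = 2/5
v <-> u = 2/5 <-> 1/5 = 1/5
u -> v = 1/5 -> 2/5 = 1
(v <-> u) -> (u -> v) = 1/5 -> 1 = 1
((u -> u) <-> (u | v)) -> ((v <-> u) -> (u -> v)) = 2/5 -> 1 = 1
and checking the remaining 35 assignments likewise gives ≥ 3/5 in every case.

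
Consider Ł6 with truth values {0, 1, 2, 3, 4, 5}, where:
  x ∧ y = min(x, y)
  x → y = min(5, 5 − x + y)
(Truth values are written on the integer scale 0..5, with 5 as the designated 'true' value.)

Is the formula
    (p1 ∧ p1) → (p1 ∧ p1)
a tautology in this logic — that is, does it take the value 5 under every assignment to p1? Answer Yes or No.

Yes

p1 = 0 ↦ 5
p1 = 1 ↦ 5
p1 = 2 ↦ 5
p1 = 3 ↦ 5
p1 = 4 ↦ 5
p1 = 5 ↦ 5
Every assignment gives a value ≥ 5.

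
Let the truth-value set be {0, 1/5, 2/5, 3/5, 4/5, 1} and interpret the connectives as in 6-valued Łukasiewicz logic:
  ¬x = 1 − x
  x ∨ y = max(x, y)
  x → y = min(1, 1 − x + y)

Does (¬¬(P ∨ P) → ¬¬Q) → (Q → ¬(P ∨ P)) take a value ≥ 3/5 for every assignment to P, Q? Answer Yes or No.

No

Counterexample: take P = 3/5, Q = 1.
P ∨ P = 3/5 ∨ 3/5 = 3/5
¬(P ∨ P) = ¬3/5 = 2/5
¬¬(P ∨ P) = ¬2/5 = 3/5
¬Q = ¬1 = 0
¬¬Q = ¬0 = 1
¬¬(P ∨ P) → ¬¬Q = 3/5 → 1 = 1
P ∨ P = 3/5 ∨ 3/5 = 3/5
¬(P ∨ P) = ¬3/5 = 2/5
Q → ¬(P ∨ P) = 1 → 2/5 = 2/5
(¬¬(P ∨ P) → ¬¬Q) → (Q → ¬(P ∨ P)) = 1 → 2/5 = 2/5
This gives 2/5, which is below 3/5.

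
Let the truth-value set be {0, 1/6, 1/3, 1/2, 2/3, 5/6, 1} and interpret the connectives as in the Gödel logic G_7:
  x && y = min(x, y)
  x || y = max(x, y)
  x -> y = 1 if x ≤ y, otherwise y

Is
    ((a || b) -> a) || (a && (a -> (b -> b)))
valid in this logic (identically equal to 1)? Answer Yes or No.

No

Counterexample: take a = 0, b = 1/6.
a || b = 0 || 1/6 = 1/6
(a || b) -> a = 1/6 -> 0 = 0
b -> b = 1/6 -> 1/6 = 1
a -> (b -> b) = 0 -> 1 = 1
a && (a -> (b -> b)) = 0 && 1 = 0
((a || b) -> a) || (a && (a -> (b -> b))) = 0 || 0 = 0
This gives 0 ≠ 1.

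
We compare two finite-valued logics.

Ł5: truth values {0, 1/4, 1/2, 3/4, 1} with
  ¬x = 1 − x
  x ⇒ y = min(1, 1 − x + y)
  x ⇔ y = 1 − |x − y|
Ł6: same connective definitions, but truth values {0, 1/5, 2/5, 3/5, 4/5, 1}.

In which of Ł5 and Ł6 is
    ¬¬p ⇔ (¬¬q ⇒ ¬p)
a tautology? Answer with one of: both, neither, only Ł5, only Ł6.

In Ł5: at p = 0, q = 0 the value is 0 — not a tautology.
In Ł6: at p = 0, q = 0 the value is 0 — not a tautology.

neither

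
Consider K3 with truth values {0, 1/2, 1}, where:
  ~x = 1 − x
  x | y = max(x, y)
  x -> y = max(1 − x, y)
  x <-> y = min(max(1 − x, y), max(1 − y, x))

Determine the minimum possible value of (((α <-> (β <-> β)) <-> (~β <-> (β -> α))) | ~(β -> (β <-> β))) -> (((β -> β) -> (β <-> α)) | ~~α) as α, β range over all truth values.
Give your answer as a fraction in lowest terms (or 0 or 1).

1/2

Take α = 0, β = 1/2:
β <-> β = 1/2 <-> 1/2 = 1/2
α <-> (β <-> β) = 0 <-> 1/2 = 1/2
~β = ~1/2 = 1/2
β -> α = 1/2 -> 0 = 1/2
~β <-> (β -> α) = 1/2 <-> 1/2 = 1/2
(α <-> (β <-> β)) <-> (~β <-> (β -> α)) = 1/2 <-> 1/2 = 1/2
β <-> β = 1/2 <-> 1/2 = 1/2
β -> (β <-> β) = 1/2 -> 1/2 = 1/2
~(β -> (β <-> β)) = ~1/2 = 1/2
((α <-> (β <-> β)) <-> (~β <-> (β -> α))) | ~(β -> (β <-> β)) = 1/2 | 1/2 = 1/2
β -> β = 1/2 -> 1/2 = 1/2
β <-> α = 1/2 <-> 0 = 1/2
(β -> β) -> (β <-> α) = 1/2 -> 1/2 = 1/2
~α = ~0 = 1
~~α = ~1 = 0
((β -> β) -> (β <-> α)) | ~~α = 1/2 | 0 = 1/2
(((α <-> (β <-> β)) <-> (~β <-> (β -> α))) | ~(β -> (β <-> β))) -> (((β -> β) -> (β <-> α)) | ~~α) = 1/2 -> 1/2 = 1/2
No assignment yields a value below 1/2, so this is the minimum.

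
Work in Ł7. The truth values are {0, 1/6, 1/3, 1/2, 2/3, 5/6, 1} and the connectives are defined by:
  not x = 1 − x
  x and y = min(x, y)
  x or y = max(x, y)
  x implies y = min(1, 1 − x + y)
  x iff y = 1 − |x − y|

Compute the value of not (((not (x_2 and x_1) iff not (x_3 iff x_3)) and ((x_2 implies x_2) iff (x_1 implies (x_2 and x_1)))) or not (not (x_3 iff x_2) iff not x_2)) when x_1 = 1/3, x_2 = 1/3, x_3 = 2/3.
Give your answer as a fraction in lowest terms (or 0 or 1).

2/3

x_2 and x_1 = 1/3 and 1/3 = 1/3
not (x_2 and x_1) = not 1/3 = 2/3
x_3 iff x_3 = 2/3 iff 2/3 = 1
not (x_3 iff x_3) = not 1 = 0
not (x_2 and x_1) iff not (x_3 iff x_3) = 2/3 iff 0 = 1/3
x_2 implies x_2 = 1/3 implies 1/3 = 1
x_2 and x_1 = 1/3 and 1/3 = 1/3
x_1 implies (x_2 and x_1) = 1/3 implies 1/3 = 1
(x_2 implies x_2) iff (x_1 implies (x_2 and x_1)) = 1 iff 1 = 1
(not (x_2 and x_1) iff not (x_3 iff x_3)) and ((x_2 implies x_2) iff (x_1 implies (x_2 and x_1))) = 1/3 and 1 = 1/3
x_3 iff x_2 = 2/3 iff 1/3 = 2/3
not (x_3 iff x_2) = not 2/3 = 1/3
not x_2 = not 1/3 = 2/3
not (x_3 iff x_2) iff not x_2 = 1/3 iff 2/3 = 2/3
not (not (x_3 iff x_2) iff not x_2) = not 2/3 = 1/3
((not (x_2 and x_1) iff not (x_3 iff x_3)) and ((x_2 implies x_2) iff (x_1 implies (x_2 and x_1)))) or not (not (x_3 iff x_2) iff not x_2) = 1/3 or 1/3 = 1/3
not (((not (x_2 and x_1) iff not (x_3 iff x_3)) and ((x_2 implies x_2) iff (x_1 implies (x_2 and x_1)))) or not (not (x_3 iff x_2) iff not x_2)) = not 1/3 = 2/3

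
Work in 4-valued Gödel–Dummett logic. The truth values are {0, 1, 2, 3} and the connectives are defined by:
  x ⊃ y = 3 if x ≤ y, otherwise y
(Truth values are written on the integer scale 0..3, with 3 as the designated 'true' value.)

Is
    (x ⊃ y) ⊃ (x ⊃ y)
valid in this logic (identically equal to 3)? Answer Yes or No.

x = 0, y = 0 ↦ 3
x = 0, y = 1 ↦ 3
x = 0, y = 2 ↦ 3
x = 0, y = 3 ↦ 3
x = 1, y = 0 ↦ 3
x = 1, y = 1 ↦ 3
x = 1, y = 2 ↦ 3
x = 1, y = 3 ↦ 3
x = 2, y = 0 ↦ 3
x = 2, y = 1 ↦ 3
x = 2, y = 2 ↦ 3
x = 2, y = 3 ↦ 3
x = 3, y = 0 ↦ 3
x = 3, y = 1 ↦ 3
x = 3, y = 2 ↦ 3
x = 3, y = 3 ↦ 3
Every assignment gives a value ≥ 3.

Yes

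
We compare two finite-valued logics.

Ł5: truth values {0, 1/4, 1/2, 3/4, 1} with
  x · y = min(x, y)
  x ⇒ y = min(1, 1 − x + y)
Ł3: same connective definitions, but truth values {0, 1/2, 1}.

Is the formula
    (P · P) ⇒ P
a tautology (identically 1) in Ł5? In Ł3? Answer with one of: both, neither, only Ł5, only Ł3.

In Ł5: every assignment gives 1 — tautology.
In Ł3: every assignment gives 1 — tautology.

both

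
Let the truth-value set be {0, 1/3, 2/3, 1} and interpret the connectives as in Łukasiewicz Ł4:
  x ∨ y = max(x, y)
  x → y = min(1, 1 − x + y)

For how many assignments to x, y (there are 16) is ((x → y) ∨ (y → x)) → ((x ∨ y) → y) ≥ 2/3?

13

x = 0, y = 0 ↦ 1  ≥
x = 0, y = 1/3 ↦ 1  ≥
x = 0, y = 2/3 ↦ 1  ≥
x = 0, y = 1 ↦ 1  ≥
x = 1/3, y = 0 ↦ 2/3  ≥
x = 1/3, y = 1/3 ↦ 1  ≥
x = 1/3, y = 2/3 ↦ 1  ≥
x = 1/3, y = 1 ↦ 1  ≥
x = 2/3, y = 0 ↦ 1/3  <
x = 2/3, y = 1/3 ↦ 2/3  ≥
x = 2/3, y = 2/3 ↦ 1  ≥
x = 2/3, y = 1 ↦ 1  ≥
x = 1, y = 0 ↦ 0  <
x = 1, y = 1/3 ↦ 1/3  <
x = 1, y = 2/3 ↦ 2/3  ≥
x = 1, y = 1 ↦ 1  ≥
So 13 of the 16 assignments meet the threshold.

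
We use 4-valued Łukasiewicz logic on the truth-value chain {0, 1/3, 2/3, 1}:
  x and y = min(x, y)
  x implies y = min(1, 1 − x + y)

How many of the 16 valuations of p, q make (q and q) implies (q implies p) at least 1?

12

p = 0, q = 0 ↦ 1  ≥
p = 0, q = 1/3 ↦ 1  ≥
p = 0, q = 2/3 ↦ 2/3  <
p = 0, q = 1 ↦ 0  <
p = 1/3, q = 0 ↦ 1  ≥
p = 1/3, q = 1/3 ↦ 1  ≥
p = 1/3, q = 2/3 ↦ 1  ≥
p = 1/3, q = 1 ↦ 1/3  <
p = 2/3, q = 0 ↦ 1  ≥
p = 2/3, q = 1/3 ↦ 1  ≥
p = 2/3, q = 2/3 ↦ 1  ≥
p = 2/3, q = 1 ↦ 2/3  <
p = 1, q = 0 ↦ 1  ≥
p = 1, q = 1/3 ↦ 1  ≥
p = 1, q = 2/3 ↦ 1  ≥
p = 1, q = 1 ↦ 1  ≥
So 12 of the 16 assignments meet the threshold.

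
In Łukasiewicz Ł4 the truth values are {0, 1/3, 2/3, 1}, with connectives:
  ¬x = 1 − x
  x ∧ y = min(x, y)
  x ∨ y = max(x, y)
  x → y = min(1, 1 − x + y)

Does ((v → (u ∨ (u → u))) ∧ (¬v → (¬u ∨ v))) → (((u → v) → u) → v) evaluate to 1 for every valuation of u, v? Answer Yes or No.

Counterexample: take u = 1/3, v = 0.
u → u = 1/3 → 1/3 = 1
u ∨ (u → u) = 1/3 ∨ 1 = 1
v → (u ∨ (u → u)) = 0 → 1 = 1
¬v = ¬0 = 1
¬u = ¬1/3 = 2/3
¬u ∨ v = 2/3 ∨ 0 = 2/3
¬v → (¬u ∨ v) = 1 → 2/3 = 2/3
(v → (u ∨ (u → u))) ∧ (¬v → (¬u ∨ v)) = 1 ∧ 2/3 = 2/3
u → v = 1/3 → 0 = 2/3
(u → v) → u = 2/3 → 1/3 = 2/3
((u → v) → u) → v = 2/3 → 0 = 1/3
((v → (u ∨ (u → u))) ∧ (¬v → (¬u ∨ v))) → (((u → v) → u) → v) = 2/3 → 1/3 = 2/3
This gives 2/3 ≠ 1.

No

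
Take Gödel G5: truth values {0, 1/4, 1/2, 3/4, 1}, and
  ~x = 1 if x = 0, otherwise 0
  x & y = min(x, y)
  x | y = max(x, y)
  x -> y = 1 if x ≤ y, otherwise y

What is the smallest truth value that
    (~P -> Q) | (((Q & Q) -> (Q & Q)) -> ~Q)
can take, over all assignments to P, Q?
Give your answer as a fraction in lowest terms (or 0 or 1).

Take P = 0, Q = 1/4:
~P = ~0 = 1
~P -> Q = 1 -> 1/4 = 1/4
Q & Q = 1/4 & 1/4 = 1/4
Q & Q = 1/4 & 1/4 = 1/4
(Q & Q) -> (Q & Q) = 1/4 -> 1/4 = 1
~Q = ~1/4 = 0
((Q & Q) -> (Q & Q)) -> ~Q = 1 -> 0 = 0
(~P -> Q) | (((Q & Q) -> (Q & Q)) -> ~Q) = 1/4 | 0 = 1/4
No assignment yields a value below 1/4, so this is the minimum.

1/4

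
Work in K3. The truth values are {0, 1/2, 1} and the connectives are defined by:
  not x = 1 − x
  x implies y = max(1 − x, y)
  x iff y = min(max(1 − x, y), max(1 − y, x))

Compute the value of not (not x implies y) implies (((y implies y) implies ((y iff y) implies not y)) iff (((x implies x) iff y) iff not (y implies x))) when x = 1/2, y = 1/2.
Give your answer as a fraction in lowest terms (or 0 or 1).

1/2

not x = not 1/2 = 1/2
not x implies y = 1/2 implies 1/2 = 1/2
not (not x implies y) = not 1/2 = 1/2
y implies y = 1/2 implies 1/2 = 1/2
y iff y = 1/2 iff 1/2 = 1/2
not y = not 1/2 = 1/2
(y iff y) implies not y = 1/2 implies 1/2 = 1/2
(y implies y) implies ((y iff y) implies not y) = 1/2 implies 1/2 = 1/2
x implies x = 1/2 implies 1/2 = 1/2
(x implies x) iff y = 1/2 iff 1/2 = 1/2
y implies x = 1/2 implies 1/2 = 1/2
not (y implies x) = not 1/2 = 1/2
((x implies x) iff y) iff not (y implies x) = 1/2 iff 1/2 = 1/2
((y implies y) implies ((y iff y) implies not y)) iff (((x implies x) iff y) iff not (y implies x)) = 1/2 iff 1/2 = 1/2
not (not x implies y) implies (((y implies y) implies ((y iff y) implies not y)) iff (((x implies x) iff y) iff not (y implies x))) = 1/2 implies 1/2 = 1/2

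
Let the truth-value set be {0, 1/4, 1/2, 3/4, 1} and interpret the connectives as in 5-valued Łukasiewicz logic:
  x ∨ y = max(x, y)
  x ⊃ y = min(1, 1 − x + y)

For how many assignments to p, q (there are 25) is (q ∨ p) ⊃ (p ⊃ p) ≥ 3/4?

25

value 1: 25 assignments (counts)
So 25 of the 25 assignments meet the threshold.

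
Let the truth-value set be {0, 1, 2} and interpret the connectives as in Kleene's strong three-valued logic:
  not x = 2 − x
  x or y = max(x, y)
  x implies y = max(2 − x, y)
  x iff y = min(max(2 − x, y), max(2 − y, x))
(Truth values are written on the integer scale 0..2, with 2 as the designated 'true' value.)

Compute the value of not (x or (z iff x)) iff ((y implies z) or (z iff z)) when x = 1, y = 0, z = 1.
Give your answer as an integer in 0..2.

z iff x = 1 iff 1 = 1
x or (z iff x) = 1 or 1 = 1
not (x or (z iff x)) = not 1 = 1
y implies z = 0 implies 1 = 2
z iff z = 1 iff 1 = 1
(y implies z) or (z iff z) = 2 or 1 = 2
not (x or (z iff x)) iff ((y implies z) or (z iff z)) = 1 iff 2 = 1

1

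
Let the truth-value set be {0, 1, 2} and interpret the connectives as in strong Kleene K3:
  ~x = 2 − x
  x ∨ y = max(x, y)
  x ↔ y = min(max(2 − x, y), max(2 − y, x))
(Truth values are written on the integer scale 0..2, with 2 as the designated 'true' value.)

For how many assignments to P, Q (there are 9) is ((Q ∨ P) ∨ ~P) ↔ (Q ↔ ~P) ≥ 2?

P = 0, Q = 0 ↦ 0  <
P = 0, Q = 1 ↦ 1  <
P = 0, Q = 2 ↦ 2  ≥
P = 1, Q = 0 ↦ 1  <
P = 1, Q = 1 ↦ 1  <
P = 1, Q = 2 ↦ 1  <
P = 2, Q = 0 ↦ 2  ≥
P = 2, Q = 1 ↦ 1  <
P = 2, Q = 2 ↦ 0  <
So 2 of the 9 assignments meet the threshold.

2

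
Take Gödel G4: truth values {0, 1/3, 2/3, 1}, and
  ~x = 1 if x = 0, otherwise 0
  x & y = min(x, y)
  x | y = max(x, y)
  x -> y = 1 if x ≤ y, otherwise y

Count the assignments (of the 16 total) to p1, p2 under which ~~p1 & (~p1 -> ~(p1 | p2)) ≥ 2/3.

p1 = 0, p2 = 0 ↦ 0  <
p1 = 0, p2 = 1/3 ↦ 0  <
p1 = 0, p2 = 2/3 ↦ 0  <
p1 = 0, p2 = 1 ↦ 0  <
p1 = 1/3, p2 = 0 ↦ 1  ≥
p1 = 1/3, p2 = 1/3 ↦ 1  ≥
p1 = 1/3, p2 = 2/3 ↦ 1  ≥
p1 = 1/3, p2 = 1 ↦ 1  ≥
p1 = 2/3, p2 = 0 ↦ 1  ≥
p1 = 2/3, p2 = 1/3 ↦ 1  ≥
p1 = 2/3, p2 = 2/3 ↦ 1  ≥
p1 = 2/3, p2 = 1 ↦ 1  ≥
p1 = 1, p2 = 0 ↦ 1  ≥
p1 = 1, p2 = 1/3 ↦ 1  ≥
p1 = 1, p2 = 2/3 ↦ 1  ≥
p1 = 1, p2 = 1 ↦ 1  ≥
So 12 of the 16 assignments meet the threshold.

12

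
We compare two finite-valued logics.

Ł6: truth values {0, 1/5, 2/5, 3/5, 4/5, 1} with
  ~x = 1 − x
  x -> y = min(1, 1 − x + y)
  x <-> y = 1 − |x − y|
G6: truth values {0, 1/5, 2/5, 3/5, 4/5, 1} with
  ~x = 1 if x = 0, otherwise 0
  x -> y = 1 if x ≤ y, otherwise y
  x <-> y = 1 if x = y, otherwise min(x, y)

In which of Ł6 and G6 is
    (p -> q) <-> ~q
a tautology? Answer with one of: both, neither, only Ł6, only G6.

In Ł6: at p = 0, q = 1/5 the value is 4/5 — not a tautology.
In G6: at p = 0, q = 1/5 the value is 0 — not a tautology.

neither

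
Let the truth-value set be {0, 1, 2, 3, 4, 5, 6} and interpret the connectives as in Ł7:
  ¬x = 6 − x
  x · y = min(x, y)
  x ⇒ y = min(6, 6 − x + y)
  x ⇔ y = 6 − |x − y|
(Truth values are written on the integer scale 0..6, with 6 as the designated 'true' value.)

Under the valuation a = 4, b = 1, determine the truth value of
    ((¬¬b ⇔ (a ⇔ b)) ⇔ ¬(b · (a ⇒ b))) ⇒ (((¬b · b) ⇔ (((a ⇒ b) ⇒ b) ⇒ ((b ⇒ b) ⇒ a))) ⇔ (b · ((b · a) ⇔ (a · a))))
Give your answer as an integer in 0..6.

6

¬b = ¬1 = 5
¬¬b = ¬5 = 1
a ⇔ b = 4 ⇔ 1 = 3
¬¬b ⇔ (a ⇔ b) = 1 ⇔ 3 = 4
a ⇒ b = 4 ⇒ 1 = 3
b · (a ⇒ b) = 1 · 3 = 1
¬(b · (a ⇒ b)) = ¬1 = 5
(¬¬b ⇔ (a ⇔ b)) ⇔ ¬(b · (a ⇒ b)) = 4 ⇔ 5 = 5
¬b = ¬1 = 5
¬b · b = 5 · 1 = 1
a ⇒ b = 4 ⇒ 1 = 3
(a ⇒ b) ⇒ b = 3 ⇒ 1 = 4
b ⇒ b = 1 ⇒ 1 = 6
(b ⇒ b) ⇒ a = 6 ⇒ 4 = 4
((a ⇒ b) ⇒ b) ⇒ ((b ⇒ b) ⇒ a) = 4 ⇒ 4 = 6
(¬b · b) ⇔ (((a ⇒ b) ⇒ b) ⇒ ((b ⇒ b) ⇒ a)) = 1 ⇔ 6 = 1
b · a = 1 · 4 = 1
a · a = 4 · 4 = 4
(b · a) ⇔ (a · a) = 1 ⇔ 4 = 3
b · ((b · a) ⇔ (a · a)) = 1 · 3 = 1
((¬b · b) ⇔ (((a ⇒ b) ⇒ b) ⇒ ((b ⇒ b) ⇒ a))) ⇔ (b · ((b · a) ⇔ (a · a))) = 1 ⇔ 1 = 6
((¬¬b ⇔ (a ⇔ b)) ⇔ ¬(b · (a ⇒ b))) ⇒ (((¬b · b) ⇔ (((a ⇒ b) ⇒ b) ⇒ ((b ⇒ b) ⇒ a))) ⇔ (b · ((b · a) ⇔ (a · a)))) = 5 ⇒ 6 = 6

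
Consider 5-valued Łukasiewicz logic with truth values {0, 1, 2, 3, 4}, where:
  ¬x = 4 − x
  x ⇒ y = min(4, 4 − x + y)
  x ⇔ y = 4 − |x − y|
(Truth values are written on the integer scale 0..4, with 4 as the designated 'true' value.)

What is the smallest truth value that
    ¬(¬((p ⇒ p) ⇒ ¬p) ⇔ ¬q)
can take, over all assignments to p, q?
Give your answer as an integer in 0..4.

Take p = 0, q = 4:
p ⇒ p = 0 ⇒ 0 = 4
¬p = ¬0 = 4
(p ⇒ p) ⇒ ¬p = 4 ⇒ 4 = 4
¬((p ⇒ p) ⇒ ¬p) = ¬4 = 0
¬q = ¬4 = 0
¬((p ⇒ p) ⇒ ¬p) ⇔ ¬q = 0 ⇔ 0 = 4
¬(¬((p ⇒ p) ⇒ ¬p) ⇔ ¬q) = ¬4 = 0
No assignment yields a value below 0, so this is the minimum.

0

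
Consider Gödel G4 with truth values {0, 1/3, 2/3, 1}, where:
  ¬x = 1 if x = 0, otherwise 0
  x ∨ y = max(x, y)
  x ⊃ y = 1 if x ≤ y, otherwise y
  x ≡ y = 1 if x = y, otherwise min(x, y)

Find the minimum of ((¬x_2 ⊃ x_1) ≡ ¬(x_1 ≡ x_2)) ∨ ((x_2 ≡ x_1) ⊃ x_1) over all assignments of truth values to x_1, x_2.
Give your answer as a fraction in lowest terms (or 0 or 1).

1/3

Take x_1 = 1/3, x_2 = 1/3:
¬x_2 = ¬1/3 = 0
¬x_2 ⊃ x_1 = 0 ⊃ 1/3 = 1
x_1 ≡ x_2 = 1/3 ≡ 1/3 = 1
¬(x_1 ≡ x_2) = ¬1 = 0
(¬x_2 ⊃ x_1) ≡ ¬(x_1 ≡ x_2) = 1 ≡ 0 = 0
x_2 ≡ x_1 = 1/3 ≡ 1/3 = 1
(x_2 ≡ x_1) ⊃ x_1 = 1 ⊃ 1/3 = 1/3
((¬x_2 ⊃ x_1) ≡ ¬(x_1 ≡ x_2)) ∨ ((x_2 ≡ x_1) ⊃ x_1) = 0 ∨ 1/3 = 1/3
No assignment yields a value below 1/3, so this is the minimum.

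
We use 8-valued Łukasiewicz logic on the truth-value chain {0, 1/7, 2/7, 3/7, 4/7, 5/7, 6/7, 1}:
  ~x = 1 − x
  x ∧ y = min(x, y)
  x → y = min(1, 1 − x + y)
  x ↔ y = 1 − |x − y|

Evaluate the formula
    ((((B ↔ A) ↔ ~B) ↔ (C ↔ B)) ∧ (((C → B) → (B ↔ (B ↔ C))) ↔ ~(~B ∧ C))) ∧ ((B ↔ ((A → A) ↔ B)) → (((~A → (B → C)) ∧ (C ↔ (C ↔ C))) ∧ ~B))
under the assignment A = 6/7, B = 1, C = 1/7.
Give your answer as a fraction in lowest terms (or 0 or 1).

0

B ↔ A = 1 ↔ 6/7 = 6/7
~B = ~1 = 0
(B ↔ A) ↔ ~B = 6/7 ↔ 0 = 1/7
C ↔ B = 1/7 ↔ 1 = 1/7
((B ↔ A) ↔ ~B) ↔ (C ↔ B) = 1/7 ↔ 1/7 = 1
C → B = 1/7 → 1 = 1
B ↔ C = 1 ↔ 1/7 = 1/7
B ↔ (B ↔ C) = 1 ↔ 1/7 = 1/7
(C → B) → (B ↔ (B ↔ C)) = 1 → 1/7 = 1/7
~B = ~1 = 0
~B ∧ C = 0 ∧ 1/7 = 0
~(~B ∧ C) = ~0 = 1
((C → B) → (B ↔ (B ↔ C))) ↔ ~(~B ∧ C) = 1/7 ↔ 1 = 1/7
(((B ↔ A) ↔ ~B) ↔ (C ↔ B)) ∧ (((C → B) → (B ↔ (B ↔ C))) ↔ ~(~B ∧ C)) = 1 ∧ 1/7 = 1/7
A → A = 6/7 → 6/7 = 1
(A → A) ↔ B = 1 ↔ 1 = 1
B ↔ ((A → A) ↔ B) = 1 ↔ 1 = 1
~A = ~6/7 = 1/7
B → C = 1 → 1/7 = 1/7
~A → (B → C) = 1/7 → 1/7 = 1
C ↔ C = 1/7 ↔ 1/7 = 1
C ↔ (C ↔ C) = 1/7 ↔ 1 = 1/7
(~A → (B → C)) ∧ (C ↔ (C ↔ C)) = 1 ∧ 1/7 = 1/7
~B = ~1 = 0
((~A → (B → C)) ∧ (C ↔ (C ↔ C))) ∧ ~B = 1/7 ∧ 0 = 0
(B ↔ ((A → A) ↔ B)) → (((~A → (B → C)) ∧ (C ↔ (C ↔ C))) ∧ ~B) = 1 → 0 = 0
((((B ↔ A) ↔ ~B) ↔ (C ↔ B)) ∧ (((C → B) → (B ↔ (B ↔ C))) ↔ ~(~B ∧ C))) ∧ ((B ↔ ((A → A) ↔ B)) → (((~A → (B → C)) ∧ (C ↔ (C ↔ C))) ∧ ~B)) = 1/7 ∧ 0 = 0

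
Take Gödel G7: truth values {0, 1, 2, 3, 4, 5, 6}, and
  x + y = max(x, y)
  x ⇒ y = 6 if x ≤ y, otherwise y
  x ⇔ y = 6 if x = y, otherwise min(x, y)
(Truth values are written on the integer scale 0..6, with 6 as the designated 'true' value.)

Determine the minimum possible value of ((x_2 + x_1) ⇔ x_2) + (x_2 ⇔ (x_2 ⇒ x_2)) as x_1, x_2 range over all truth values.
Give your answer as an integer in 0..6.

Take x_1 = 1, x_2 = 0:
x_2 + x_1 = 0 + 1 = 1
(x_2 + x_1) ⇔ x_2 = 1 ⇔ 0 = 0
x_2 ⇒ x_2 = 0 ⇒ 0 = 6
x_2 ⇔ (x_2 ⇒ x_2) = 0 ⇔ 6 = 0
((x_2 + x_1) ⇔ x_2) + (x_2 ⇔ (x_2 ⇒ x_2)) = 0 + 0 = 0
No assignment yields a value below 0, so this is the minimum.

0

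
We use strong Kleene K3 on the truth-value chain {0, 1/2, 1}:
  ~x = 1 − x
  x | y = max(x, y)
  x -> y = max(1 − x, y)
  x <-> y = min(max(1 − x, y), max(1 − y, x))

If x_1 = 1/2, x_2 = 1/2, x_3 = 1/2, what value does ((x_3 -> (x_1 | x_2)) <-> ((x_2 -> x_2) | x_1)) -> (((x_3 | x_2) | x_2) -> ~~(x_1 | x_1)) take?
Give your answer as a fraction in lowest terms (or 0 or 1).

x_1 | x_2 = 1/2 | 1/2 = 1/2
x_3 -> (x_1 | x_2) = 1/2 -> 1/2 = 1/2
x_2 -> x_2 = 1/2 -> 1/2 = 1/2
(x_2 -> x_2) | x_1 = 1/2 | 1/2 = 1/2
(x_3 -> (x_1 | x_2)) <-> ((x_2 -> x_2) | x_1) = 1/2 <-> 1/2 = 1/2
x_3 | x_2 = 1/2 | 1/2 = 1/2
(x_3 | x_2) | x_2 = 1/2 | 1/2 = 1/2
x_1 | x_1 = 1/2 | 1/2 = 1/2
~(x_1 | x_1) = ~1/2 = 1/2
~~(x_1 | x_1) = ~1/2 = 1/2
((x_3 | x_2) | x_2) -> ~~(x_1 | x_1) = 1/2 -> 1/2 = 1/2
((x_3 -> (x_1 | x_2)) <-> ((x_2 -> x_2) | x_1)) -> (((x_3 | x_2) | x_2) -> ~~(x_1 | x_1)) = 1/2 -> 1/2 = 1/2

1/2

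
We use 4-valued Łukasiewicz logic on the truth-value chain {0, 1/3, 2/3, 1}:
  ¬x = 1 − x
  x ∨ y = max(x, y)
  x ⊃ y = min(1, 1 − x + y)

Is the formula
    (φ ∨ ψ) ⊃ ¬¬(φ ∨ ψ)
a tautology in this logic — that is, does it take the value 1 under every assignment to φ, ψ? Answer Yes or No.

φ = 0, ψ = 0 ↦ 1
φ = 0, ψ = 1/3 ↦ 1
φ = 0, ψ = 2/3 ↦ 1
φ = 0, ψ = 1 ↦ 1
φ = 1/3, ψ = 0 ↦ 1
φ = 1/3, ψ = 1/3 ↦ 1
φ = 1/3, ψ = 2/3 ↦ 1
φ = 1/3, ψ = 1 ↦ 1
φ = 2/3, ψ = 0 ↦ 1
φ = 2/3, ψ = 1/3 ↦ 1
φ = 2/3, ψ = 2/3 ↦ 1
φ = 2/3, ψ = 1 ↦ 1
φ = 1, ψ = 0 ↦ 1
φ = 1, ψ = 1/3 ↦ 1
φ = 1, ψ = 2/3 ↦ 1
φ = 1, ψ = 1 ↦ 1
Every assignment gives a value ≥ 1.

Yes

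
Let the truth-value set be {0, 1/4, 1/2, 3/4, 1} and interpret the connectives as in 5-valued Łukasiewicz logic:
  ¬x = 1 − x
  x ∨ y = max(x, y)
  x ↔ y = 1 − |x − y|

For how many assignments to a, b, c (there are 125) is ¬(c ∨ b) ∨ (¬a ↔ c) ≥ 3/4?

75

value 1: 29 assignments (counts)
value 3/4: 46 assignments (counts)
value 1/2: 29 assignments
value 1/4: 15 assignments
value 0: 6 assignments
So 75 of the 125 assignments meet the threshold.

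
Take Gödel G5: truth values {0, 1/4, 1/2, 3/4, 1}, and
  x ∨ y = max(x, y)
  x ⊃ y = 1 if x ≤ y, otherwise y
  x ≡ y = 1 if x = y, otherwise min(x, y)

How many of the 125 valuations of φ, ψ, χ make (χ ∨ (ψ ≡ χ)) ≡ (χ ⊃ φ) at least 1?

19

value 1: 19 assignments (counts)
value 3/4: 13 assignments
value 1/2: 22 assignments
value 1/4: 31 assignments
value 0: 40 assignments
So 19 of the 125 assignments meet the threshold.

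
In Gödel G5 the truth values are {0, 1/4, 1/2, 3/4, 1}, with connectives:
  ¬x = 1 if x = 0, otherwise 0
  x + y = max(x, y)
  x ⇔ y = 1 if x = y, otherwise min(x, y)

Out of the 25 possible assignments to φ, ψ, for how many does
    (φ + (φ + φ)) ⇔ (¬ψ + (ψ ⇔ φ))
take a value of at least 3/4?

15

value 1: 12 assignments (counts)
value 3/4: 3 assignments (counts)
value 1/2: 4 assignments
value 1/4: 5 assignments
value 0: 1 assignment
So 15 of the 25 assignments meet the threshold.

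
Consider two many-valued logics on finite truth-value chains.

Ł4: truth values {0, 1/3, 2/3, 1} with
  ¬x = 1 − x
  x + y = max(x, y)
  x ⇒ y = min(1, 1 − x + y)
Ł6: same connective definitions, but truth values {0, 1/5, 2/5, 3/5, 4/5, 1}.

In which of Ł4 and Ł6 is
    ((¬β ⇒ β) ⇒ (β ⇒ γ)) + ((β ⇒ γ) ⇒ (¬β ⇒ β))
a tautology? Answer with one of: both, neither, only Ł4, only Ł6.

both

In Ł4: every assignment gives 1 — tautology.
In Ł6: every assignment gives 1 — tautology.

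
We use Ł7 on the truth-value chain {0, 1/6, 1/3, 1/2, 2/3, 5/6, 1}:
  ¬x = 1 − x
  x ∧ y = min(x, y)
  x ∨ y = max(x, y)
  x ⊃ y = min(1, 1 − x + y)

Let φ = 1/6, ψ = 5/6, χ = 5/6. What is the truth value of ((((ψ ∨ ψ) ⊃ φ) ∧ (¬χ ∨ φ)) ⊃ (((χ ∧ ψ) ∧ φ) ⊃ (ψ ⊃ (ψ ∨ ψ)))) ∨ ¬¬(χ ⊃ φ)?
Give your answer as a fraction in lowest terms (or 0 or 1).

ψ ∨ ψ = 5/6 ∨ 5/6 = 5/6
(ψ ∨ ψ) ⊃ φ = 5/6 ⊃ 1/6 = 1/3
¬χ = ¬5/6 = 1/6
¬χ ∨ φ = 1/6 ∨ 1/6 = 1/6
((ψ ∨ ψ) ⊃ φ) ∧ (¬χ ∨ φ) = 1/3 ∧ 1/6 = 1/6
χ ∧ ψ = 5/6 ∧ 5/6 = 5/6
(χ ∧ ψ) ∧ φ = 5/6 ∧ 1/6 = 1/6
ψ ∨ ψ = 5/6 ∨ 5/6 = 5/6
ψ ⊃ (ψ ∨ ψ) = 5/6 ⊃ 5/6 = 1
((χ ∧ ψ) ∧ φ) ⊃ (ψ ⊃ (ψ ∨ ψ)) = 1/6 ⊃ 1 = 1
(((ψ ∨ ψ) ⊃ φ) ∧ (¬χ ∨ φ)) ⊃ (((χ ∧ ψ) ∧ φ) ⊃ (ψ ⊃ (ψ ∨ ψ))) = 1/6 ⊃ 1 = 1
χ ⊃ φ = 5/6 ⊃ 1/6 = 1/3
¬(χ ⊃ φ) = ¬1/3 = 2/3
¬¬(χ ⊃ φ) = ¬2/3 = 1/3
((((ψ ∨ ψ) ⊃ φ) ∧ (¬χ ∨ φ)) ⊃ (((χ ∧ ψ) ∧ φ) ⊃ (ψ ⊃ (ψ ∨ ψ)))) ∨ ¬¬(χ ⊃ φ) = 1 ∨ 1/3 = 1

1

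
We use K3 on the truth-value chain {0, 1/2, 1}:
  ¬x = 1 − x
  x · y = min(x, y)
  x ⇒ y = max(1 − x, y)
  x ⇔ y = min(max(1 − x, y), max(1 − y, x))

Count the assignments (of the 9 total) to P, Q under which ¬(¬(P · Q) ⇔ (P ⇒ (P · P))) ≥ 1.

P = 0, Q = 0 ↦ 0  <
P = 0, Q = 1/2 ↦ 0  <
P = 0, Q = 1 ↦ 0  <
P = 1/2, Q = 0 ↦ 1/2  <
P = 1/2, Q = 1/2 ↦ 1/2  <
P = 1/2, Q = 1 ↦ 1/2  <
P = 1, Q = 0 ↦ 0  <
P = 1, Q = 1/2 ↦ 1/2  <
P = 1, Q = 1 ↦ 1  ≥
So 1 of the 9 assignments meets the threshold.

1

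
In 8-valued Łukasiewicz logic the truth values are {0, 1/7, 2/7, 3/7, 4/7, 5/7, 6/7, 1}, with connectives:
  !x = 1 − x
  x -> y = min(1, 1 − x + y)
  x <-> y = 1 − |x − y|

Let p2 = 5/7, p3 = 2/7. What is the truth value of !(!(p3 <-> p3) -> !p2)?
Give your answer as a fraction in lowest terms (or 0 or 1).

p3 <-> p3 = 2/7 <-> 2/7 = 1
!(p3 <-> p3) = !1 = 0
!p2 = !5/7 = 2/7
!(p3 <-> p3) -> !p2 = 0 -> 2/7 = 1
!(!(p3 <-> p3) -> !p2) = !1 = 0

0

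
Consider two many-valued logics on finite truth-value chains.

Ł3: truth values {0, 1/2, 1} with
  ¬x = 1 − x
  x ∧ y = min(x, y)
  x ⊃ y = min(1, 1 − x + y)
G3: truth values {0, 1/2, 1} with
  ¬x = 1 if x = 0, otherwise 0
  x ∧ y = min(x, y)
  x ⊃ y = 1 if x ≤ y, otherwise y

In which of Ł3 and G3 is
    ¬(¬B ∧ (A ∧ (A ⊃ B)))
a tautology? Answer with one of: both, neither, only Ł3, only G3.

only G3

In Ł3: at A = 1/2, B = 0 the value is 1/2 — not a tautology.
In G3: every assignment gives 1 — tautology.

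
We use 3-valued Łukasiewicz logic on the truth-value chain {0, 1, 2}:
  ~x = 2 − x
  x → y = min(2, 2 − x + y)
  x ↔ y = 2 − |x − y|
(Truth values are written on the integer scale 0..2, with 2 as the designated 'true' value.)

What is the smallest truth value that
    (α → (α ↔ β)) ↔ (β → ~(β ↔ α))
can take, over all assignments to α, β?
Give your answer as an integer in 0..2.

Take α = 2, β = 0:
α ↔ β = 2 ↔ 0 = 0
α → (α ↔ β) = 2 → 0 = 0
β ↔ α = 0 ↔ 2 = 0
~(β ↔ α) = ~0 = 2
β → ~(β ↔ α) = 0 → 2 = 2
(α → (α ↔ β)) ↔ (β → ~(β ↔ α)) = 0 ↔ 2 = 0
No assignment yields a value below 0, so this is the minimum.

0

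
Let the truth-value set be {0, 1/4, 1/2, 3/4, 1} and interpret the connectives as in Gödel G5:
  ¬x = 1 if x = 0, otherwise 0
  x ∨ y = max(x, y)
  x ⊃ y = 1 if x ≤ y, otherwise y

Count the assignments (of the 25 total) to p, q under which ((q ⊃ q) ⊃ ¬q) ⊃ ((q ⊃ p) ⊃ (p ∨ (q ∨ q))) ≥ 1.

21

value 1: 21 assignments (counts)
value 3/4: 1 assignment
value 1/2: 1 assignment
value 1/4: 1 assignment
value 0: 1 assignment
So 21 of the 25 assignments meet the threshold.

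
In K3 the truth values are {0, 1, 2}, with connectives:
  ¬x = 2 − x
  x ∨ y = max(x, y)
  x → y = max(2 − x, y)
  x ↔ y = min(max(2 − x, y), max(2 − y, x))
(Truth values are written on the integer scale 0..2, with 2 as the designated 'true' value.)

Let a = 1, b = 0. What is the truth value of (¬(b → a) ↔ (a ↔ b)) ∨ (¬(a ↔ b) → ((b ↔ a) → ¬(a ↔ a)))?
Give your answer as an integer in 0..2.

1

b → a = 0 → 1 = 2
¬(b → a) = ¬2 = 0
a ↔ b = 1 ↔ 0 = 1
¬(b → a) ↔ (a ↔ b) = 0 ↔ 1 = 1
a ↔ b = 1 ↔ 0 = 1
¬(a ↔ b) = ¬1 = 1
b ↔ a = 0 ↔ 1 = 1
a ↔ a = 1 ↔ 1 = 1
¬(a ↔ a) = ¬1 = 1
(b ↔ a) → ¬(a ↔ a) = 1 → 1 = 1
¬(a ↔ b) → ((b ↔ a) → ¬(a ↔ a)) = 1 → 1 = 1
(¬(b → a) ↔ (a ↔ b)) ∨ (¬(a ↔ b) → ((b ↔ a) → ¬(a ↔ a))) = 1 ∨ 1 = 1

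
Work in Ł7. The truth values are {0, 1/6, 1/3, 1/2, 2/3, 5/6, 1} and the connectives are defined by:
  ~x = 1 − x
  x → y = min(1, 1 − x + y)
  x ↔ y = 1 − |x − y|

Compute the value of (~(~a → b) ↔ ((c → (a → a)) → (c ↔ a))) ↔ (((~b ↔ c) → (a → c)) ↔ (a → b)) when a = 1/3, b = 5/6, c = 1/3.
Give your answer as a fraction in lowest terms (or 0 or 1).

0

~a = ~1/3 = 2/3
~a → b = 2/3 → 5/6 = 1
~(~a → b) = ~1 = 0
a → a = 1/3 → 1/3 = 1
c → (a → a) = 1/3 → 1 = 1
c ↔ a = 1/3 ↔ 1/3 = 1
(c → (a → a)) → (c ↔ a) = 1 → 1 = 1
~(~a → b) ↔ ((c → (a → a)) → (c ↔ a)) = 0 ↔ 1 = 0
~b = ~5/6 = 1/6
~b ↔ c = 1/6 ↔ 1/3 = 5/6
a → c = 1/3 → 1/3 = 1
(~b ↔ c) → (a → c) = 5/6 → 1 = 1
a → b = 1/3 → 5/6 = 1
((~b ↔ c) → (a → c)) ↔ (a → b) = 1 ↔ 1 = 1
(~(~a → b) ↔ ((c → (a → a)) → (c ↔ a))) ↔ (((~b ↔ c) → (a → c)) ↔ (a → b)) = 0 ↔ 1 = 0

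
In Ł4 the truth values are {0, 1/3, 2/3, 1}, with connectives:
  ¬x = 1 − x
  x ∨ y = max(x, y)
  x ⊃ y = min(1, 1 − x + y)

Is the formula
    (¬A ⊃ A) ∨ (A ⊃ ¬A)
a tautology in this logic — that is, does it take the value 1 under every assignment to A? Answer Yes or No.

A = 0 ↦ 1
A = 1/3 ↦ 1
A = 2/3 ↦ 1
A = 1 ↦ 1
Every assignment gives a value ≥ 1.

Yes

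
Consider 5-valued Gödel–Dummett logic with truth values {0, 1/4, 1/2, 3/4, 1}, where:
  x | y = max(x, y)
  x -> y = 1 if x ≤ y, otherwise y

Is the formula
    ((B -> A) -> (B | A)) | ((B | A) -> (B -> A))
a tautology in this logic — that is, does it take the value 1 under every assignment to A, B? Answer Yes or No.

At A = 1/2, B = 1/2, for instance:
B -> A = 1/2 -> 1/2 = 1
B | A = 1/2 | 1/2 = 1/2
(B -> A) -> (B | A) = 1 -> 1/2 = 1/2
(B | A) -> (B -> A) = 1/2 -> 1 = 1
((B -> A) -> (B | A)) | ((B | A) -> (B -> A)) = 1/2 | 1 = 1
and checking the remaining 24 assignments likewise gives ≥ 1 in every case.

Yes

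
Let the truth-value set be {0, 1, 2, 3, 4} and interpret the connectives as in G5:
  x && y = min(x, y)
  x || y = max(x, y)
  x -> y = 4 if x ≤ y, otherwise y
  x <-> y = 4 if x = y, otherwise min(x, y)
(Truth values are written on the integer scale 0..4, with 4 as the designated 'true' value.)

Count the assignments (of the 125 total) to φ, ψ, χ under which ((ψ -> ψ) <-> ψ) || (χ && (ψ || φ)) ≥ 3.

62

value 4: 29 assignments (counts)
value 3: 33 assignments (counts)
value 2: 31 assignments
value 1: 23 assignments
value 0: 9 assignments
So 62 of the 125 assignments meet the threshold.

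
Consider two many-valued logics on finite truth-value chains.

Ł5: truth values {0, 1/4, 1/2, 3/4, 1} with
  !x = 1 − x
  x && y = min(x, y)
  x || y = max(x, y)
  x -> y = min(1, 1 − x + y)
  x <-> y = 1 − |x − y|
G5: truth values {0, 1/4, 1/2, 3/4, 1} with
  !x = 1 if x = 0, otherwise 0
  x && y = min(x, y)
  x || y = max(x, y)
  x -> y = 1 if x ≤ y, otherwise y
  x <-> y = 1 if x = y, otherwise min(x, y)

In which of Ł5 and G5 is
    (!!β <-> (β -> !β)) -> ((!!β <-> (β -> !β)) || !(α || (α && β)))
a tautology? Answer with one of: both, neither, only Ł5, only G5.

In Ł5: every assignment gives 1 — tautology.
In G5: every assignment gives 1 — tautology.

both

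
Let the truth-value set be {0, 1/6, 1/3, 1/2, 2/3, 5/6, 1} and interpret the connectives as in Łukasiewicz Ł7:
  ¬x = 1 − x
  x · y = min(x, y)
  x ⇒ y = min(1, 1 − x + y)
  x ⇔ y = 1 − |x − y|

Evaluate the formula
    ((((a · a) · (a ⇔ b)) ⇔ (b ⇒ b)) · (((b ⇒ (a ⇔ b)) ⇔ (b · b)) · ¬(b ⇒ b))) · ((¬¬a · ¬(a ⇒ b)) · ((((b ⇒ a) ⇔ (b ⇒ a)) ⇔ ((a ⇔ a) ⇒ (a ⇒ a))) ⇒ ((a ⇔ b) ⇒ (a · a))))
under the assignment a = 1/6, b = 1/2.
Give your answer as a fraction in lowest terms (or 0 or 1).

a · a = 1/6 · 1/6 = 1/6
a ⇔ b = 1/6 ⇔ 1/2 = 2/3
(a · a) · (a ⇔ b) = 1/6 · 2/3 = 1/6
b ⇒ b = 1/2 ⇒ 1/2 = 1
((a · a) · (a ⇔ b)) ⇔ (b ⇒ b) = 1/6 ⇔ 1 = 1/6
a ⇔ b = 1/6 ⇔ 1/2 = 2/3
b ⇒ (a ⇔ b) = 1/2 ⇒ 2/3 = 1
b · b = 1/2 · 1/2 = 1/2
(b ⇒ (a ⇔ b)) ⇔ (b · b) = 1 ⇔ 1/2 = 1/2
b ⇒ b = 1/2 ⇒ 1/2 = 1
¬(b ⇒ b) = ¬1 = 0
((b ⇒ (a ⇔ b)) ⇔ (b · b)) · ¬(b ⇒ b) = 1/2 · 0 = 0
(((a · a) · (a ⇔ b)) ⇔ (b ⇒ b)) · (((b ⇒ (a ⇔ b)) ⇔ (b · b)) · ¬(b ⇒ b)) = 1/6 · 0 = 0
¬a = ¬1/6 = 5/6
¬¬a = ¬5/6 = 1/6
a ⇒ b = 1/6 ⇒ 1/2 = 1
¬(a ⇒ b) = ¬1 = 0
¬¬a · ¬(a ⇒ b) = 1/6 · 0 = 0
b ⇒ a = 1/2 ⇒ 1/6 = 2/3
b ⇒ a = 1/2 ⇒ 1/6 = 2/3
(b ⇒ a) ⇔ (b ⇒ a) = 2/3 ⇔ 2/3 = 1
a ⇔ a = 1/6 ⇔ 1/6 = 1
a ⇒ a = 1/6 ⇒ 1/6 = 1
(a ⇔ a) ⇒ (a ⇒ a) = 1 ⇒ 1 = 1
((b ⇒ a) ⇔ (b ⇒ a)) ⇔ ((a ⇔ a) ⇒ (a ⇒ a)) = 1 ⇔ 1 = 1
a ⇔ b = 1/6 ⇔ 1/2 = 2/3
a · a = 1/6 · 1/6 = 1/6
(a ⇔ b) ⇒ (a · a) = 2/3 ⇒ 1/6 = 1/2
(((b ⇒ a) ⇔ (b ⇒ a)) ⇔ ((a ⇔ a) ⇒ (a ⇒ a))) ⇒ ((a ⇔ b) ⇒ (a · a)) = 1 ⇒ 1/2 = 1/2
(¬¬a · ¬(a ⇒ b)) · ((((b ⇒ a) ⇔ (b ⇒ a)) ⇔ ((a ⇔ a) ⇒ (a ⇒ a))) ⇒ ((a ⇔ b) ⇒ (a · a))) = 0 · 1/2 = 0
((((a · a) · (a ⇔ b)) ⇔ (b ⇒ b)) · (((b ⇒ (a ⇔ b)) ⇔ (b · b)) · ¬(b ⇒ b))) · ((¬¬a · ¬(a ⇒ b)) · ((((b ⇒ a) ⇔ (b ⇒ a)) ⇔ ((a ⇔ a) ⇒ (a ⇒ a))) ⇒ ((a ⇔ b) ⇒ (a · a)))) = 0 · 0 = 0

0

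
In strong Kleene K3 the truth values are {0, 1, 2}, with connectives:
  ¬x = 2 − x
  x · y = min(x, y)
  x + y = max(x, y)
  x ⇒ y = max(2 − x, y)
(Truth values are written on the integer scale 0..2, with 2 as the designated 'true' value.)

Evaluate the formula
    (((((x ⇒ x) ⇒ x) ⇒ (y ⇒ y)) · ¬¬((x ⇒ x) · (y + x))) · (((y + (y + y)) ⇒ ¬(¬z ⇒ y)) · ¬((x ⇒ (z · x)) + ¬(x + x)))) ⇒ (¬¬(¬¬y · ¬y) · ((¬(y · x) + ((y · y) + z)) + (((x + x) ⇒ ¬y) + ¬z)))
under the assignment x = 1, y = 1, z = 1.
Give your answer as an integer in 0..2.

x ⇒ x = 1 ⇒ 1 = 1
(x ⇒ x) ⇒ x = 1 ⇒ 1 = 1
y ⇒ y = 1 ⇒ 1 = 1
((x ⇒ x) ⇒ x) ⇒ (y ⇒ y) = 1 ⇒ 1 = 1
x ⇒ x = 1 ⇒ 1 = 1
y + x = 1 + 1 = 1
(x ⇒ x) · (y + x) = 1 · 1 = 1
¬((x ⇒ x) · (y + x)) = ¬1 = 1
¬¬((x ⇒ x) · (y + x)) = ¬1 = 1
(((x ⇒ x) ⇒ x) ⇒ (y ⇒ y)) · ¬¬((x ⇒ x) · (y + x)) = 1 · 1 = 1
y + y = 1 + 1 = 1
y + (y + y) = 1 + 1 = 1
¬z = ¬1 = 1
¬z ⇒ y = 1 ⇒ 1 = 1
¬(¬z ⇒ y) = ¬1 = 1
(y + (y + y)) ⇒ ¬(¬z ⇒ y) = 1 ⇒ 1 = 1
z · x = 1 · 1 = 1
x ⇒ (z · x) = 1 ⇒ 1 = 1
x + x = 1 + 1 = 1
¬(x + x) = ¬1 = 1
(x ⇒ (z · x)) + ¬(x + x) = 1 + 1 = 1
¬((x ⇒ (z · x)) + ¬(x + x)) = ¬1 = 1
((y + (y + y)) ⇒ ¬(¬z ⇒ y)) · ¬((x ⇒ (z · x)) + ¬(x + x)) = 1 · 1 = 1
((((x ⇒ x) ⇒ x) ⇒ (y ⇒ y)) · ¬¬((x ⇒ x) · (y + x))) · (((y + (y + y)) ⇒ ¬(¬z ⇒ y)) · ¬((x ⇒ (z · x)) + ¬(x + x))) = 1 · 1 = 1
¬y = ¬1 = 1
¬¬y = ¬1 = 1
¬y = ¬1 = 1
¬¬y · ¬y = 1 · 1 = 1
¬(¬¬y · ¬y) = ¬1 = 1
¬¬(¬¬y · ¬y) = ¬1 = 1
y · x = 1 · 1 = 1
¬(y · x) = ¬1 = 1
y · y = 1 · 1 = 1
(y · y) + z = 1 + 1 = 1
¬(y · x) + ((y · y) + z) = 1 + 1 = 1
x + x = 1 + 1 = 1
¬y = ¬1 = 1
(x + x) ⇒ ¬y = 1 ⇒ 1 = 1
¬z = ¬1 = 1
((x + x) ⇒ ¬y) + ¬z = 1 + 1 = 1
(¬(y · x) + ((y · y) + z)) + (((x + x) ⇒ ¬y) + ¬z) = 1 + 1 = 1
¬¬(¬¬y · ¬y) · ((¬(y · x) + ((y · y) + z)) + (((x + x) ⇒ ¬y) + ¬z)) = 1 · 1 = 1
(((((x ⇒ x) ⇒ x) ⇒ (y ⇒ y)) · ¬¬((x ⇒ x) · (y + x))) · (((y + (y + y)) ⇒ ¬(¬z ⇒ y)) · ¬((x ⇒ (z · x)) + ¬(x + x)))) ⇒ (¬¬(¬¬y · ¬y) · ((¬(y · x) + ((y · y) + z)) + (((x + x) ⇒ ¬y) + ¬z))) = 1 ⇒ 1 = 1

1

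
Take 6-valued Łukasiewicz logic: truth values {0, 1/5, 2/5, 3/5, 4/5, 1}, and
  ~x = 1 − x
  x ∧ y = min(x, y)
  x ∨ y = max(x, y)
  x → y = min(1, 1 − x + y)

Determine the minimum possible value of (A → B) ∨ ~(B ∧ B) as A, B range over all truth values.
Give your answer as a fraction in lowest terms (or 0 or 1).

3/5

Take A = 4/5, B = 2/5:
A → B = 4/5 → 2/5 = 3/5
B ∧ B = 2/5 ∧ 2/5 = 2/5
~(B ∧ B) = ~2/5 = 3/5
(A → B) ∨ ~(B ∧ B) = 3/5 ∨ 3/5 = 3/5
No assignment yields a value below 3/5, so this is the minimum.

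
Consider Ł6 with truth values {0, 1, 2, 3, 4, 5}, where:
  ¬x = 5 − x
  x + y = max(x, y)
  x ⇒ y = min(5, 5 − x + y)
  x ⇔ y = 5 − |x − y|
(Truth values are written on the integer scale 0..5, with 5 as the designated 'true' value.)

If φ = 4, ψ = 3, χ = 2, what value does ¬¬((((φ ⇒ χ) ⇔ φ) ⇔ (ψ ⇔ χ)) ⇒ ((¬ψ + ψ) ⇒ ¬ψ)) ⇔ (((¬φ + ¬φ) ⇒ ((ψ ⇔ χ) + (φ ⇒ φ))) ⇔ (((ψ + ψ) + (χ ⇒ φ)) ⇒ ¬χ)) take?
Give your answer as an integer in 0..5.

4

φ ⇒ χ = 4 ⇒ 2 = 3
(φ ⇒ χ) ⇔ φ = 3 ⇔ 4 = 4
ψ ⇔ χ = 3 ⇔ 2 = 4
((φ ⇒ χ) ⇔ φ) ⇔ (ψ ⇔ χ) = 4 ⇔ 4 = 5
¬ψ = ¬3 = 2
¬ψ + ψ = 2 + 3 = 3
¬ψ = ¬3 = 2
(¬ψ + ψ) ⇒ ¬ψ = 3 ⇒ 2 = 4
(((φ ⇒ χ) ⇔ φ) ⇔ (ψ ⇔ χ)) ⇒ ((¬ψ + ψ) ⇒ ¬ψ) = 5 ⇒ 4 = 4
¬((((φ ⇒ χ) ⇔ φ) ⇔ (ψ ⇔ χ)) ⇒ ((¬ψ + ψ) ⇒ ¬ψ)) = ¬4 = 1
¬¬((((φ ⇒ χ) ⇔ φ) ⇔ (ψ ⇔ χ)) ⇒ ((¬ψ + ψ) ⇒ ¬ψ)) = ¬1 = 4
¬φ = ¬4 = 1
¬φ = ¬4 = 1
¬φ + ¬φ = 1 + 1 = 1
ψ ⇔ χ = 3 ⇔ 2 = 4
φ ⇒ φ = 4 ⇒ 4 = 5
(ψ ⇔ χ) + (φ ⇒ φ) = 4 + 5 = 5
(¬φ + ¬φ) ⇒ ((ψ ⇔ χ) + (φ ⇒ φ)) = 1 ⇒ 5 = 5
ψ + ψ = 3 + 3 = 3
χ ⇒ φ = 2 ⇒ 4 = 5
(ψ + ψ) + (χ ⇒ φ) = 3 + 5 = 5
¬χ = ¬2 = 3
((ψ + ψ) + (χ ⇒ φ)) ⇒ ¬χ = 5 ⇒ 3 = 3
((¬φ + ¬φ) ⇒ ((ψ ⇔ χ) + (φ ⇒ φ))) ⇔ (((ψ + ψ) + (χ ⇒ φ)) ⇒ ¬χ) = 5 ⇔ 3 = 3
¬¬((((φ ⇒ χ) ⇔ φ) ⇔ (ψ ⇔ χ)) ⇒ ((¬ψ + ψ) ⇒ ¬ψ)) ⇔ (((¬φ + ¬φ) ⇒ ((ψ ⇔ χ) + (φ ⇒ φ))) ⇔ (((ψ + ψ) + (χ ⇒ φ)) ⇒ ¬χ)) = 4 ⇔ 3 = 4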